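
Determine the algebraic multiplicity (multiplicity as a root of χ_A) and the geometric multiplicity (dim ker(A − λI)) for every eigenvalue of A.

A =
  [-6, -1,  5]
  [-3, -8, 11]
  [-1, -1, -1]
λ = -5: alg = 3, geom = 1

Step 1 — factor the characteristic polynomial to read off the algebraic multiplicities:
  χ_A(x) = (x + 5)^3

Step 2 — compute geometric multiplicities via the rank-nullity identity g(λ) = n − rank(A − λI):
  rank(A − (-5)·I) = 2, so dim ker(A − (-5)·I) = n − 2 = 1

Summary:
  λ = -5: algebraic multiplicity = 3, geometric multiplicity = 1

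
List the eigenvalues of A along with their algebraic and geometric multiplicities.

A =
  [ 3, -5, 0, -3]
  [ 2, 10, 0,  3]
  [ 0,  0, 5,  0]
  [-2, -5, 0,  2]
λ = 5: alg = 4, geom = 3

Step 1 — factor the characteristic polynomial to read off the algebraic multiplicities:
  χ_A(x) = (x - 5)^4

Step 2 — compute geometric multiplicities via the rank-nullity identity g(λ) = n − rank(A − λI):
  rank(A − (5)·I) = 1, so dim ker(A − (5)·I) = n − 1 = 3

Summary:
  λ = 5: algebraic multiplicity = 4, geometric multiplicity = 3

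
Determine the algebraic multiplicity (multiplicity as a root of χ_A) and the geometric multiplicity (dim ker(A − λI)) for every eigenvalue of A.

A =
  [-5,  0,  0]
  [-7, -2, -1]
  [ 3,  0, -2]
λ = -5: alg = 1, geom = 1; λ = -2: alg = 2, geom = 1

Step 1 — factor the characteristic polynomial to read off the algebraic multiplicities:
  χ_A(x) = (x + 2)^2*(x + 5)

Step 2 — compute geometric multiplicities via the rank-nullity identity g(λ) = n − rank(A − λI):
  rank(A − (-5)·I) = 2, so dim ker(A − (-5)·I) = n − 2 = 1
  rank(A − (-2)·I) = 2, so dim ker(A − (-2)·I) = n − 2 = 1

Summary:
  λ = -5: algebraic multiplicity = 1, geometric multiplicity = 1
  λ = -2: algebraic multiplicity = 2, geometric multiplicity = 1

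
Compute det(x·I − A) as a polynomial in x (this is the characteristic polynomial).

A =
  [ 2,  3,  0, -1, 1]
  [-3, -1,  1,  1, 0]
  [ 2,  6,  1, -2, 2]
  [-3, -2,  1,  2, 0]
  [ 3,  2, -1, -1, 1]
x^5 - 5*x^4 + 10*x^3 - 10*x^2 + 5*x - 1

Expanding det(x·I − A) (e.g. by cofactor expansion or by noting that A is similar to its Jordan form J, which has the same characteristic polynomial as A) gives
  χ_A(x) = x^5 - 5*x^4 + 10*x^3 - 10*x^2 + 5*x - 1
which factors as (x - 1)^5. The eigenvalues (with algebraic multiplicities) are λ = 1 with multiplicity 5.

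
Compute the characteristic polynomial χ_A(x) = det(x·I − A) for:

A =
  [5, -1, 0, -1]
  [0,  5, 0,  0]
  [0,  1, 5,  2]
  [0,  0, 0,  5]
x^4 - 20*x^3 + 150*x^2 - 500*x + 625

Expanding det(x·I − A) (e.g. by cofactor expansion or by noting that A is similar to its Jordan form J, which has the same characteristic polynomial as A) gives
  χ_A(x) = x^4 - 20*x^3 + 150*x^2 - 500*x + 625
which factors as (x - 5)^4. The eigenvalues (with algebraic multiplicities) are λ = 5 with multiplicity 4.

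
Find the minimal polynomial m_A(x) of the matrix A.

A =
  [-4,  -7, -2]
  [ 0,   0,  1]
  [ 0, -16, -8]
x^3 + 12*x^2 + 48*x + 64

The characteristic polynomial is χ_A(x) = (x + 4)^3, so the eigenvalues are known. The minimal polynomial is
  m_A(x) = Π_λ (x − λ)^{k_λ}
where k_λ is the size of the *largest* Jordan block for λ (equivalently, the smallest k with (A − λI)^k v = 0 for every generalised eigenvector v of λ).

  λ = -4: largest Jordan block has size 3, contributing (x + 4)^3

So m_A(x) = (x + 4)^3 = x^3 + 12*x^2 + 48*x + 64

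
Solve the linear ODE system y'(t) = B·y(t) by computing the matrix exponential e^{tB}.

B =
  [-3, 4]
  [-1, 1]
e^{tB} =
  [-2*t*exp(-t) + exp(-t), 4*t*exp(-t)]
  [-t*exp(-t), 2*t*exp(-t) + exp(-t)]

Strategy: write B = P · J · P⁻¹ where J is a Jordan canonical form, so e^{tB} = P · e^{tJ} · P⁻¹, and e^{tJ} can be computed block-by-block.

B has Jordan form
J =
  [-1,  1]
  [ 0, -1]
(up to reordering of blocks).

Per-block formulas:
  For a 2×2 Jordan block J_2(-1): exp(t · J_2(-1)) = e^(-1t)·(I + t·N), where N is the 2×2 nilpotent shift.

After assembling e^{tJ} and conjugating by P, we get:

e^{tB} =
  [-2*t*exp(-t) + exp(-t), 4*t*exp(-t)]
  [-t*exp(-t), 2*t*exp(-t) + exp(-t)]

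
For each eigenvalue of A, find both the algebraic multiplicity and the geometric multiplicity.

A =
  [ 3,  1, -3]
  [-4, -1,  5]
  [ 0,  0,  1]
λ = 1: alg = 3, geom = 1

Step 1 — factor the characteristic polynomial to read off the algebraic multiplicities:
  χ_A(x) = (x - 1)^3

Step 2 — compute geometric multiplicities via the rank-nullity identity g(λ) = n − rank(A − λI):
  rank(A − (1)·I) = 2, so dim ker(A − (1)·I) = n − 2 = 1

Summary:
  λ = 1: algebraic multiplicity = 3, geometric multiplicity = 1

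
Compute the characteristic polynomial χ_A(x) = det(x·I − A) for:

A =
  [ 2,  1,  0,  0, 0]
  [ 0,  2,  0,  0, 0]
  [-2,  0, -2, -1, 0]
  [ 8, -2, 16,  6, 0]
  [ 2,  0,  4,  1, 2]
x^5 - 10*x^4 + 40*x^3 - 80*x^2 + 80*x - 32

Expanding det(x·I − A) (e.g. by cofactor expansion or by noting that A is similar to its Jordan form J, which has the same characteristic polynomial as A) gives
  χ_A(x) = x^5 - 10*x^4 + 40*x^3 - 80*x^2 + 80*x - 32
which factors as (x - 2)^5. The eigenvalues (with algebraic multiplicities) are λ = 2 with multiplicity 5.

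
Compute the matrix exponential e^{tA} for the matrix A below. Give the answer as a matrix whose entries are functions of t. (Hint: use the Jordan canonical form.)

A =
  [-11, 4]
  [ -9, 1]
e^{tA} =
  [-6*t*exp(-5*t) + exp(-5*t), 4*t*exp(-5*t)]
  [-9*t*exp(-5*t), 6*t*exp(-5*t) + exp(-5*t)]

Strategy: write A = P · J · P⁻¹ where J is a Jordan canonical form, so e^{tA} = P · e^{tJ} · P⁻¹, and e^{tJ} can be computed block-by-block.

A has Jordan form
J =
  [-5,  1]
  [ 0, -5]
(up to reordering of blocks).

Per-block formulas:
  For a 2×2 Jordan block J_2(-5): exp(t · J_2(-5)) = e^(-5t)·(I + t·N), where N is the 2×2 nilpotent shift.

After assembling e^{tJ} and conjugating by P, we get:

e^{tA} =
  [-6*t*exp(-5*t) + exp(-5*t), 4*t*exp(-5*t)]
  [-9*t*exp(-5*t), 6*t*exp(-5*t) + exp(-5*t)]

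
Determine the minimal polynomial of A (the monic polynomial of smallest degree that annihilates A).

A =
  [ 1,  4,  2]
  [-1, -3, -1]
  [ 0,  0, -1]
x^2 + 2*x + 1

The characteristic polynomial is χ_A(x) = (x + 1)^3, so the eigenvalues are known. The minimal polynomial is
  m_A(x) = Π_λ (x − λ)^{k_λ}
where k_λ is the size of the *largest* Jordan block for λ (equivalently, the smallest k with (A − λI)^k v = 0 for every generalised eigenvector v of λ).

  λ = -1: largest Jordan block has size 2, contributing (x + 1)^2

So m_A(x) = (x + 1)^2 = x^2 + 2*x + 1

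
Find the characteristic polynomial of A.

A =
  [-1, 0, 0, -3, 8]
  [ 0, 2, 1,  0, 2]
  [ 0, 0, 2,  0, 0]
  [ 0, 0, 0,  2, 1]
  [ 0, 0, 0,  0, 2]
x^5 - 7*x^4 + 16*x^3 - 8*x^2 - 16*x + 16

Expanding det(x·I − A) (e.g. by cofactor expansion or by noting that A is similar to its Jordan form J, which has the same characteristic polynomial as A) gives
  χ_A(x) = x^5 - 7*x^4 + 16*x^3 - 8*x^2 - 16*x + 16
which factors as (x - 2)^4*(x + 1). The eigenvalues (with algebraic multiplicities) are λ = -1 with multiplicity 1, λ = 2 with multiplicity 4.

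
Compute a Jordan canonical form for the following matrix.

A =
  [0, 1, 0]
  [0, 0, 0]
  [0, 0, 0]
J_2(0) ⊕ J_1(0)

The characteristic polynomial is
  det(x·I − A) = x^3

Eigenvalues and multiplicities (the geometric multiplicity of λ is n − rank(A − λI), which equals the number of Jordan blocks for λ):
  λ = 0: algebraic multiplicity = 3, geometric multiplicity = 2

Determining the block sizes for each eigenvalue:
  λ = 0: 2 blocks summing to 3 forces exactly one block of size 2 and the rest size 1 → block sizes [2, 1]

Assembling the blocks gives a Jordan form
J =
  [0, 1, 0]
  [0, 0, 0]
  [0, 0, 0]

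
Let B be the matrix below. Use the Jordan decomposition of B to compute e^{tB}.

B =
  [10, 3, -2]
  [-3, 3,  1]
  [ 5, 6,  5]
e^{tB} =
  [-3*t^2*exp(6*t)/2 + 4*t*exp(6*t) + exp(6*t), -9*t^2*exp(6*t)/2 + 3*t*exp(6*t), -3*t^2*exp(6*t)/2 - 2*t*exp(6*t)]
  [t^2*exp(6*t) - 3*t*exp(6*t), 3*t^2*exp(6*t) - 3*t*exp(6*t) + exp(6*t), t^2*exp(6*t) + t*exp(6*t)]
  [-3*t^2*exp(6*t)/2 + 5*t*exp(6*t), -9*t^2*exp(6*t)/2 + 6*t*exp(6*t), -3*t^2*exp(6*t)/2 - t*exp(6*t) + exp(6*t)]

Strategy: write B = P · J · P⁻¹ where J is a Jordan canonical form, so e^{tB} = P · e^{tJ} · P⁻¹, and e^{tJ} can be computed block-by-block.

B has Jordan form
J =
  [6, 1, 0]
  [0, 6, 1]
  [0, 0, 6]
(up to reordering of blocks).

Per-block formulas:
  For a 3×3 Jordan block J_3(6): exp(t · J_3(6)) = e^(6t)·(I + t·N + (t^2/2)·N^2), where N is the 3×3 nilpotent shift.

After assembling e^{tJ} and conjugating by P, we get:

e^{tB} =
  [-3*t^2*exp(6*t)/2 + 4*t*exp(6*t) + exp(6*t), -9*t^2*exp(6*t)/2 + 3*t*exp(6*t), -3*t^2*exp(6*t)/2 - 2*t*exp(6*t)]
  [t^2*exp(6*t) - 3*t*exp(6*t), 3*t^2*exp(6*t) - 3*t*exp(6*t) + exp(6*t), t^2*exp(6*t) + t*exp(6*t)]
  [-3*t^2*exp(6*t)/2 + 5*t*exp(6*t), -9*t^2*exp(6*t)/2 + 6*t*exp(6*t), -3*t^2*exp(6*t)/2 - t*exp(6*t) + exp(6*t)]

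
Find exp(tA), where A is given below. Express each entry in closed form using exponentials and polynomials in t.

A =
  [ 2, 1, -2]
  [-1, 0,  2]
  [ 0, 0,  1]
e^{tA} =
  [t*exp(t) + exp(t), t*exp(t), -2*t*exp(t)]
  [-t*exp(t), -t*exp(t) + exp(t), 2*t*exp(t)]
  [0, 0, exp(t)]

Strategy: write A = P · J · P⁻¹ where J is a Jordan canonical form, so e^{tA} = P · e^{tJ} · P⁻¹, and e^{tJ} can be computed block-by-block.

A has Jordan form
J =
  [1, 1, 0]
  [0, 1, 0]
  [0, 0, 1]
(up to reordering of blocks).

Per-block formulas:
  For a 2×2 Jordan block J_2(1): exp(t · J_2(1)) = e^(1t)·(I + t·N), where N is the 2×2 nilpotent shift.
  For a 1×1 block at λ = 1: exp(t · [1]) = [e^(1t)].

After assembling e^{tJ} and conjugating by P, we get:

e^{tA} =
  [t*exp(t) + exp(t), t*exp(t), -2*t*exp(t)]
  [-t*exp(t), -t*exp(t) + exp(t), 2*t*exp(t)]
  [0, 0, exp(t)]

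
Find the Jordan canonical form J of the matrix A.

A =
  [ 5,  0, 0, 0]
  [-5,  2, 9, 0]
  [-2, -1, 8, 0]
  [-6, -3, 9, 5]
J_3(5) ⊕ J_1(5)

The characteristic polynomial is
  det(x·I − A) = x^4 - 20*x^3 + 150*x^2 - 500*x + 625 = (x - 5)^4

Eigenvalues and multiplicities (the geometric multiplicity of λ is n − rank(A − λI), which equals the number of Jordan blocks for λ):
  λ = 5: algebraic multiplicity = 4, geometric multiplicity = 2

Determining the block sizes for each eigenvalue:
  λ = 5: with am = 4 and gm = 2, the partition is not yet determined (e.g. several partitions of 4 into 2 parts exist). Let N = A − (5)·I. Computing rank(N^1) = 2, rank(N^2) = 1, rank(N^3) = 0; the number of blocks of size ≥ j is rank(N^{j−1}) − rank(N^j), giving [2, 1, 1]. So we have 1 block(s) of size 3, 1 block(s) of size 1 → block sizes [3, 1]

Assembling the blocks gives a Jordan form
J =
  [5, 1, 0, 0]
  [0, 5, 1, 0]
  [0, 0, 5, 0]
  [0, 0, 0, 5]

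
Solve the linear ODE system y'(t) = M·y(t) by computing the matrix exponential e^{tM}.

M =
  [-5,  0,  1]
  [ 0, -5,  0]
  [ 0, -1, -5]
e^{tM} =
  [exp(-5*t), -t^2*exp(-5*t)/2, t*exp(-5*t)]
  [0, exp(-5*t), 0]
  [0, -t*exp(-5*t), exp(-5*t)]

Strategy: write M = P · J · P⁻¹ where J is a Jordan canonical form, so e^{tM} = P · e^{tJ} · P⁻¹, and e^{tJ} can be computed block-by-block.

M has Jordan form
J =
  [-5,  1,  0]
  [ 0, -5,  1]
  [ 0,  0, -5]
(up to reordering of blocks).

Per-block formulas:
  For a 3×3 Jordan block J_3(-5): exp(t · J_3(-5)) = e^(-5t)·(I + t·N + (t^2/2)·N^2), where N is the 3×3 nilpotent shift.

After assembling e^{tJ} and conjugating by P, we get:

e^{tM} =
  [exp(-5*t), -t^2*exp(-5*t)/2, t*exp(-5*t)]
  [0, exp(-5*t), 0]
  [0, -t*exp(-5*t), exp(-5*t)]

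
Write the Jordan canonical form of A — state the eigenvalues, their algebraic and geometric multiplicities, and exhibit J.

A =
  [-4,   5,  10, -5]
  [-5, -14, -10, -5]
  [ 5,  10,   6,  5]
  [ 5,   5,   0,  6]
J_1(-4) ⊕ J_1(-4) ⊕ J_1(1) ⊕ J_1(1)

The characteristic polynomial is
  det(x·I − A) = x^4 + 6*x^3 + x^2 - 24*x + 16 = (x - 1)^2*(x + 4)^2

Eigenvalues and multiplicities (the geometric multiplicity of λ is n − rank(A − λI), which equals the number of Jordan blocks for λ):
  λ = -4: algebraic multiplicity = 2, geometric multiplicity = 2
  λ = 1: algebraic multiplicity = 2, geometric multiplicity = 2

Determining the block sizes for each eigenvalue:
  λ = -4: gm = am = 2, so every block has size 1 → block sizes [1, 1]
  λ = 1: gm = am = 2, so every block has size 1 → block sizes [1, 1]

Assembling the blocks gives a Jordan form
J =
  [-4,  0, 0, 0]
  [ 0, -4, 0, 0]
  [ 0,  0, 1, 0]
  [ 0,  0, 0, 1]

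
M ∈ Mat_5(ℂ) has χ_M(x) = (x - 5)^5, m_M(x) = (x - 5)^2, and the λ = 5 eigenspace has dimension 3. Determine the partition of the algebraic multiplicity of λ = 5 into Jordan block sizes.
Block sizes for λ = 5: [2, 2, 1]

Step 1 — from the characteristic polynomial, algebraic multiplicity of λ = 5 is 5. From dim ker(M − (5)·I) = 3, there are exactly 3 Jordan blocks for λ = 5.
Step 2 — from the minimal polynomial, the factor (x − 5)^2 tells us the largest block for λ = 5 has size 2.
Step 3 — with total size 5, 3 blocks, and largest block 2, the block sizes (in nonincreasing order) are [2, 2, 1].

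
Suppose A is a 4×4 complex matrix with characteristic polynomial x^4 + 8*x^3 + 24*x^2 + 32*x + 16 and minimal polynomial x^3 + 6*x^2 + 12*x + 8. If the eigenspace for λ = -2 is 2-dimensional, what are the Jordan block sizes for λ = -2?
Block sizes for λ = -2: [3, 1]

Step 1 — from the characteristic polynomial, algebraic multiplicity of λ = -2 is 4. From dim ker(A − (-2)·I) = 2, there are exactly 2 Jordan blocks for λ = -2.
Step 2 — from the minimal polynomial, the factor (x + 2)^3 tells us the largest block for λ = -2 has size 3.
Step 3 — with total size 4, 2 blocks, and largest block 3, the block sizes (in nonincreasing order) are [3, 1].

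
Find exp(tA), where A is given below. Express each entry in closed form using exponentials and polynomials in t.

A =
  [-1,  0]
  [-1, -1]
e^{tA} =
  [exp(-t), 0]
  [-t*exp(-t), exp(-t)]

Strategy: write A = P · J · P⁻¹ where J is a Jordan canonical form, so e^{tA} = P · e^{tJ} · P⁻¹, and e^{tJ} can be computed block-by-block.

A has Jordan form
J =
  [-1,  1]
  [ 0, -1]
(up to reordering of blocks).

Per-block formulas:
  For a 2×2 Jordan block J_2(-1): exp(t · J_2(-1)) = e^(-1t)·(I + t·N), where N is the 2×2 nilpotent shift.

After assembling e^{tJ} and conjugating by P, we get:

e^{tA} =
  [exp(-t), 0]
  [-t*exp(-t), exp(-t)]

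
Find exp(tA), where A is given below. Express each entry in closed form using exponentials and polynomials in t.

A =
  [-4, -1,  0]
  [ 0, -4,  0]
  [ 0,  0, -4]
e^{tA} =
  [exp(-4*t), -t*exp(-4*t), 0]
  [0, exp(-4*t), 0]
  [0, 0, exp(-4*t)]

Strategy: write A = P · J · P⁻¹ where J is a Jordan canonical form, so e^{tA} = P · e^{tJ} · P⁻¹, and e^{tJ} can be computed block-by-block.

A has Jordan form
J =
  [-4,  1,  0]
  [ 0, -4,  0]
  [ 0,  0, -4]
(up to reordering of blocks).

Per-block formulas:
  For a 2×2 Jordan block J_2(-4): exp(t · J_2(-4)) = e^(-4t)·(I + t·N), where N is the 2×2 nilpotent shift.
  For a 1×1 block at λ = -4: exp(t · [-4]) = [e^(-4t)].

After assembling e^{tJ} and conjugating by P, we get:

e^{tA} =
  [exp(-4*t), -t*exp(-4*t), 0]
  [0, exp(-4*t), 0]
  [0, 0, exp(-4*t)]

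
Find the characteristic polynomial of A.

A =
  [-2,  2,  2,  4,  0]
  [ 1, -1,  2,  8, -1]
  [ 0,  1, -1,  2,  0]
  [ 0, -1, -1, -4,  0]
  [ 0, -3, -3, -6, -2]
x^5 + 10*x^4 + 40*x^3 + 80*x^2 + 80*x + 32

Expanding det(x·I − A) (e.g. by cofactor expansion or by noting that A is similar to its Jordan form J, which has the same characteristic polynomial as A) gives
  χ_A(x) = x^5 + 10*x^4 + 40*x^3 + 80*x^2 + 80*x + 32
which factors as (x + 2)^5. The eigenvalues (with algebraic multiplicities) are λ = -2 with multiplicity 5.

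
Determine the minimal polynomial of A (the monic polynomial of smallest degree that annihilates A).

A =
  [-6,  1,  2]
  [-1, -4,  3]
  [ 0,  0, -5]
x^3 + 15*x^2 + 75*x + 125

The characteristic polynomial is χ_A(x) = (x + 5)^3, so the eigenvalues are known. The minimal polynomial is
  m_A(x) = Π_λ (x − λ)^{k_λ}
where k_λ is the size of the *largest* Jordan block for λ (equivalently, the smallest k with (A − λI)^k v = 0 for every generalised eigenvector v of λ).

  λ = -5: largest Jordan block has size 3, contributing (x + 5)^3

So m_A(x) = (x + 5)^3 = x^3 + 15*x^2 + 75*x + 125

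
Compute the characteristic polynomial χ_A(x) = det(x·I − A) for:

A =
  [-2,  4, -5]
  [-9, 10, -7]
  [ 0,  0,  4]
x^3 - 12*x^2 + 48*x - 64

Expanding det(x·I − A) (e.g. by cofactor expansion or by noting that A is similar to its Jordan form J, which has the same characteristic polynomial as A) gives
  χ_A(x) = x^3 - 12*x^2 + 48*x - 64
which factors as (x - 4)^3. The eigenvalues (with algebraic multiplicities) are λ = 4 with multiplicity 3.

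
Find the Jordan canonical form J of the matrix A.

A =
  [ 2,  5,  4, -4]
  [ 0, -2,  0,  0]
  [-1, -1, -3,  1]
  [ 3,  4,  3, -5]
J_2(-2) ⊕ J_2(-2)

The characteristic polynomial is
  det(x·I − A) = x^4 + 8*x^3 + 24*x^2 + 32*x + 16 = (x + 2)^4

Eigenvalues and multiplicities (the geometric multiplicity of λ is n − rank(A − λI), which equals the number of Jordan blocks for λ):
  λ = -2: algebraic multiplicity = 4, geometric multiplicity = 2

Determining the block sizes for each eigenvalue:
  λ = -2: with am = 4 and gm = 2, the partition is not yet determined (e.g. several partitions of 4 into 2 parts exist). Let N = A − (-2)·I. Computing rank(N^1) = 2, rank(N^2) = 0; the number of blocks of size ≥ j is rank(N^{j−1}) − rank(N^j), giving [2, 2]. So we have 2 block(s) of size 2 → block sizes [2, 2]

Assembling the blocks gives a Jordan form
J =
  [-2,  1,  0,  0]
  [ 0, -2,  0,  0]
  [ 0,  0, -2,  1]
  [ 0,  0,  0, -2]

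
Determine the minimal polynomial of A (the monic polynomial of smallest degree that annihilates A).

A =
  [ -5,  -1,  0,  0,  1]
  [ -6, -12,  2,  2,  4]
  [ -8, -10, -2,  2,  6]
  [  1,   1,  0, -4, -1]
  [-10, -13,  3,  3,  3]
x^3 + 12*x^2 + 48*x + 64

The characteristic polynomial is χ_A(x) = (x + 4)^5, so the eigenvalues are known. The minimal polynomial is
  m_A(x) = Π_λ (x − λ)^{k_λ}
where k_λ is the size of the *largest* Jordan block for λ (equivalently, the smallest k with (A − λI)^k v = 0 for every generalised eigenvector v of λ).

  λ = -4: largest Jordan block has size 3, contributing (x + 4)^3

So m_A(x) = (x + 4)^3 = x^3 + 12*x^2 + 48*x + 64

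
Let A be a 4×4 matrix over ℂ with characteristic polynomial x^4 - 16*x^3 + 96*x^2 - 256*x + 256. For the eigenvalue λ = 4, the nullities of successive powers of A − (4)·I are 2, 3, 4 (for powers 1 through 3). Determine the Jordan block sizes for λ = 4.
Block sizes for λ = 4: [3, 1]

From the dimensions of kernels of powers, the number of Jordan blocks of size at least j is d_j − d_{j−1} where d_j = dim ker(N^j) (with d_0 = 0). Computing the differences gives [2, 1, 1].
The number of blocks of size exactly k is (#blocks of size ≥ k) − (#blocks of size ≥ k + 1), so the partition is: 1 block(s) of size 1, 1 block(s) of size 3.
In nonincreasing order the block sizes are [3, 1].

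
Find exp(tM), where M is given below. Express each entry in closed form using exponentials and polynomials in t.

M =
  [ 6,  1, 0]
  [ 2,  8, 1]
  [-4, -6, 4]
e^{tM} =
  [t^2*exp(6*t) + exp(6*t), t^2*exp(6*t) + t*exp(6*t), t^2*exp(6*t)/2]
  [2*t*exp(6*t), 2*t*exp(6*t) + exp(6*t), t*exp(6*t)]
  [-2*t^2*exp(6*t) - 4*t*exp(6*t), -2*t^2*exp(6*t) - 6*t*exp(6*t), -t^2*exp(6*t) - 2*t*exp(6*t) + exp(6*t)]

Strategy: write M = P · J · P⁻¹ where J is a Jordan canonical form, so e^{tM} = P · e^{tJ} · P⁻¹, and e^{tJ} can be computed block-by-block.

M has Jordan form
J =
  [6, 1, 0]
  [0, 6, 1]
  [0, 0, 6]
(up to reordering of blocks).

Per-block formulas:
  For a 3×3 Jordan block J_3(6): exp(t · J_3(6)) = e^(6t)·(I + t·N + (t^2/2)·N^2), where N is the 3×3 nilpotent shift.

After assembling e^{tJ} and conjugating by P, we get:

e^{tM} =
  [t^2*exp(6*t) + exp(6*t), t^2*exp(6*t) + t*exp(6*t), t^2*exp(6*t)/2]
  [2*t*exp(6*t), 2*t*exp(6*t) + exp(6*t), t*exp(6*t)]
  [-2*t^2*exp(6*t) - 4*t*exp(6*t), -2*t^2*exp(6*t) - 6*t*exp(6*t), -t^2*exp(6*t) - 2*t*exp(6*t) + exp(6*t)]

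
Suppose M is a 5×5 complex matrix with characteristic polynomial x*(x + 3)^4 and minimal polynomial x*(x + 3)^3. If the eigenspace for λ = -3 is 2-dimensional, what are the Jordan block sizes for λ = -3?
Block sizes for λ = -3: [3, 1]

Step 1 — from the characteristic polynomial, algebraic multiplicity of λ = -3 is 4. From dim ker(M − (-3)·I) = 2, there are exactly 2 Jordan blocks for λ = -3.
Step 2 — from the minimal polynomial, the factor (x + 3)^3 tells us the largest block for λ = -3 has size 3.
Step 3 — with total size 4, 2 blocks, and largest block 3, the block sizes (in nonincreasing order) are [3, 1].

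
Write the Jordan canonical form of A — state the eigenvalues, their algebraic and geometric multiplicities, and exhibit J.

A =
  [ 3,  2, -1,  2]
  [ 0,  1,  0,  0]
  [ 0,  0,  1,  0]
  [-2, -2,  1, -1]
J_2(1) ⊕ J_1(1) ⊕ J_1(1)

The characteristic polynomial is
  det(x·I − A) = x^4 - 4*x^3 + 6*x^2 - 4*x + 1 = (x - 1)^4

Eigenvalues and multiplicities (the geometric multiplicity of λ is n − rank(A − λI), which equals the number of Jordan blocks for λ):
  λ = 1: algebraic multiplicity = 4, geometric multiplicity = 3

Determining the block sizes for each eigenvalue:
  λ = 1: 3 blocks summing to 4 forces exactly one block of size 2 and the rest size 1 → block sizes [2, 1, 1]

Assembling the blocks gives a Jordan form
J =
  [1, 1, 0, 0]
  [0, 1, 0, 0]
  [0, 0, 1, 0]
  [0, 0, 0, 1]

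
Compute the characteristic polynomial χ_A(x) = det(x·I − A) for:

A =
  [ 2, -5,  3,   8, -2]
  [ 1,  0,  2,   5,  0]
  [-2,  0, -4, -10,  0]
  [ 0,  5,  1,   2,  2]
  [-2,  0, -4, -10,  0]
x^5

Expanding det(x·I − A) (e.g. by cofactor expansion or by noting that A is similar to its Jordan form J, which has the same characteristic polynomial as A) gives
  χ_A(x) = x^5
which factors as x^5. The eigenvalues (with algebraic multiplicities) are λ = 0 with multiplicity 5.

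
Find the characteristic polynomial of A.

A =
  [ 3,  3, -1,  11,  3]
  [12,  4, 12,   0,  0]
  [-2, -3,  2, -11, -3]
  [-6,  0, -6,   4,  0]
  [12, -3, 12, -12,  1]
x^5 - 14*x^4 + 73*x^3 - 172*x^2 + 176*x - 64

Expanding det(x·I − A) (e.g. by cofactor expansion or by noting that A is similar to its Jordan form J, which has the same characteristic polynomial as A) gives
  χ_A(x) = x^5 - 14*x^4 + 73*x^3 - 172*x^2 + 176*x - 64
which factors as (x - 4)^3*(x - 1)^2. The eigenvalues (with algebraic multiplicities) are λ = 1 with multiplicity 2, λ = 4 with multiplicity 3.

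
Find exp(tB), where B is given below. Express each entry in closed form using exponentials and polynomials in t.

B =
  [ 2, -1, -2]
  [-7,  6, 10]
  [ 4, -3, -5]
e^{tB} =
  [t*exp(t) + exp(t), -t*exp(t), -2*t*exp(t)]
  [-t^2*exp(t) - 7*t*exp(t), t^2*exp(t) + 5*t*exp(t) + exp(t), 2*t^2*exp(t) + 10*t*exp(t)]
  [t^2*exp(t)/2 + 4*t*exp(t), -t^2*exp(t)/2 - 3*t*exp(t), -t^2*exp(t) - 6*t*exp(t) + exp(t)]

Strategy: write B = P · J · P⁻¹ where J is a Jordan canonical form, so e^{tB} = P · e^{tJ} · P⁻¹, and e^{tJ} can be computed block-by-block.

B has Jordan form
J =
  [1, 1, 0]
  [0, 1, 1]
  [0, 0, 1]
(up to reordering of blocks).

Per-block formulas:
  For a 3×3 Jordan block J_3(1): exp(t · J_3(1)) = e^(1t)·(I + t·N + (t^2/2)·N^2), where N is the 3×3 nilpotent shift.

After assembling e^{tJ} and conjugating by P, we get:

e^{tB} =
  [t*exp(t) + exp(t), -t*exp(t), -2*t*exp(t)]
  [-t^2*exp(t) - 7*t*exp(t), t^2*exp(t) + 5*t*exp(t) + exp(t), 2*t^2*exp(t) + 10*t*exp(t)]
  [t^2*exp(t)/2 + 4*t*exp(t), -t^2*exp(t)/2 - 3*t*exp(t), -t^2*exp(t) - 6*t*exp(t) + exp(t)]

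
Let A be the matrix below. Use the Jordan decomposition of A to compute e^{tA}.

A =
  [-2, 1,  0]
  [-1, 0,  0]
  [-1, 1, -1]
e^{tA} =
  [-t*exp(-t) + exp(-t), t*exp(-t), 0]
  [-t*exp(-t), t*exp(-t) + exp(-t), 0]
  [-t*exp(-t), t*exp(-t), exp(-t)]

Strategy: write A = P · J · P⁻¹ where J is a Jordan canonical form, so e^{tA} = P · e^{tJ} · P⁻¹, and e^{tJ} can be computed block-by-block.

A has Jordan form
J =
  [-1,  1,  0]
  [ 0, -1,  0]
  [ 0,  0, -1]
(up to reordering of blocks).

Per-block formulas:
  For a 2×2 Jordan block J_2(-1): exp(t · J_2(-1)) = e^(-1t)·(I + t·N), where N is the 2×2 nilpotent shift.
  For a 1×1 block at λ = -1: exp(t · [-1]) = [e^(-1t)].

After assembling e^{tJ} and conjugating by P, we get:

e^{tA} =
  [-t*exp(-t) + exp(-t), t*exp(-t), 0]
  [-t*exp(-t), t*exp(-t) + exp(-t), 0]
  [-t*exp(-t), t*exp(-t), exp(-t)]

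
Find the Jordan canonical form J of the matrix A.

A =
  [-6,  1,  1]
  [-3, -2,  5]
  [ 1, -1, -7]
J_3(-5)

The characteristic polynomial is
  det(x·I − A) = x^3 + 15*x^2 + 75*x + 125 = (x + 5)^3

Eigenvalues and multiplicities (the geometric multiplicity of λ is n − rank(A − λI), which equals the number of Jordan blocks for λ):
  λ = -5: algebraic multiplicity = 3, geometric multiplicity = 1

Determining the block sizes for each eigenvalue:
  λ = -5: one block (gm = 1), so the single block has size am = 3 → block sizes [3]

Assembling the blocks gives a Jordan form
J =
  [-5,  1,  0]
  [ 0, -5,  1]
  [ 0,  0, -5]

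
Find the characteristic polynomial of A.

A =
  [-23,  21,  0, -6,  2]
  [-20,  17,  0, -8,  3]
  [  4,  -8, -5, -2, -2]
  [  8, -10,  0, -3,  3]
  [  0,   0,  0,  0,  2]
x^5 + 12*x^4 + 32*x^3 - 70*x^2 - 225*x + 250

Expanding det(x·I − A) (e.g. by cofactor expansion or by noting that A is similar to its Jordan form J, which has the same characteristic polynomial as A) gives
  χ_A(x) = x^5 + 12*x^4 + 32*x^3 - 70*x^2 - 225*x + 250
which factors as (x - 2)*(x - 1)*(x + 5)^3. The eigenvalues (with algebraic multiplicities) are λ = -5 with multiplicity 3, λ = 1 with multiplicity 1, λ = 2 with multiplicity 1.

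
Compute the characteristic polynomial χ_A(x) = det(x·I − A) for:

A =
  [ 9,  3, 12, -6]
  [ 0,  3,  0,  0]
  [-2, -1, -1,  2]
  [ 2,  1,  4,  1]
x^4 - 12*x^3 + 54*x^2 - 108*x + 81

Expanding det(x·I − A) (e.g. by cofactor expansion or by noting that A is similar to its Jordan form J, which has the same characteristic polynomial as A) gives
  χ_A(x) = x^4 - 12*x^3 + 54*x^2 - 108*x + 81
which factors as (x - 3)^4. The eigenvalues (with algebraic multiplicities) are λ = 3 with multiplicity 4.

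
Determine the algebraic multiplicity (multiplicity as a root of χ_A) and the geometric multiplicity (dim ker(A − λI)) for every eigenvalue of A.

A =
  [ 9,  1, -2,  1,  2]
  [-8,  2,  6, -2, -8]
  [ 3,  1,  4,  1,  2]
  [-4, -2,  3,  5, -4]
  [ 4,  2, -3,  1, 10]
λ = 6: alg = 5, geom = 3

Step 1 — factor the characteristic polynomial to read off the algebraic multiplicities:
  χ_A(x) = (x - 6)^5

Step 2 — compute geometric multiplicities via the rank-nullity identity g(λ) = n − rank(A − λI):
  rank(A − (6)·I) = 2, so dim ker(A − (6)·I) = n − 2 = 3

Summary:
  λ = 6: algebraic multiplicity = 5, geometric multiplicity = 3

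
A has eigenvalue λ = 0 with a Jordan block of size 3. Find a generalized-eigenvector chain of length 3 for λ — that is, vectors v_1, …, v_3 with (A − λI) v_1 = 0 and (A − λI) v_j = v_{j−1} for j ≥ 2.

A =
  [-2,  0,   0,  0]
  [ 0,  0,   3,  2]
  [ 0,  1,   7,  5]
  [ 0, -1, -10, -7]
A Jordan chain for λ = 0 of length 3:
v_1 = (0, 1, 2, -3)ᵀ
v_2 = (0, 0, 1, -1)ᵀ
v_3 = (0, 1, 0, 0)ᵀ

Let N = A − (0)·I. We want v_3 with N^3 v_3 = 0 but N^2 v_3 ≠ 0; then v_{j-1} := N · v_j for j = 3, …, 2.

Pick v_3 = (0, 1, 0, 0)ᵀ.
Then v_2 = N · v_3 = (0, 0, 1, -1)ᵀ.
Then v_1 = N · v_2 = (0, 1, 2, -3)ᵀ.

Sanity check: (A − (0)·I) v_1 = (0, 0, 0, 0)ᵀ = 0. ✓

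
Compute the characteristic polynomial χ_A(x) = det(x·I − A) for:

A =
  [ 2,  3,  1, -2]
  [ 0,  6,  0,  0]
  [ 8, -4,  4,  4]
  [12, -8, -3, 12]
x^4 - 24*x^3 + 216*x^2 - 864*x + 1296

Expanding det(x·I − A) (e.g. by cofactor expansion or by noting that A is similar to its Jordan form J, which has the same characteristic polynomial as A) gives
  χ_A(x) = x^4 - 24*x^3 + 216*x^2 - 864*x + 1296
which factors as (x - 6)^4. The eigenvalues (with algebraic multiplicities) are λ = 6 with multiplicity 4.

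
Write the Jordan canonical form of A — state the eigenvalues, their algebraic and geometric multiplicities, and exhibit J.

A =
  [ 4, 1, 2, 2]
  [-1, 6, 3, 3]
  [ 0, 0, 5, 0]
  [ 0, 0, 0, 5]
J_3(5) ⊕ J_1(5)

The characteristic polynomial is
  det(x·I − A) = x^4 - 20*x^3 + 150*x^2 - 500*x + 625 = (x - 5)^4

Eigenvalues and multiplicities (the geometric multiplicity of λ is n − rank(A − λI), which equals the number of Jordan blocks for λ):
  λ = 5: algebraic multiplicity = 4, geometric multiplicity = 2

Determining the block sizes for each eigenvalue:
  λ = 5: with am = 4 and gm = 2, the partition is not yet determined (e.g. several partitions of 4 into 2 parts exist). Let N = A − (5)·I. Computing rank(N^1) = 2, rank(N^2) = 1, rank(N^3) = 0; the number of blocks of size ≥ j is rank(N^{j−1}) − rank(N^j), giving [2, 1, 1]. So we have 1 block(s) of size 3, 1 block(s) of size 1 → block sizes [3, 1]

Assembling the blocks gives a Jordan form
J =
  [5, 1, 0, 0]
  [0, 5, 1, 0]
  [0, 0, 5, 0]
  [0, 0, 0, 5]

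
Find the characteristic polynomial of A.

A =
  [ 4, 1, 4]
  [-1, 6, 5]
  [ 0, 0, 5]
x^3 - 15*x^2 + 75*x - 125

Expanding det(x·I − A) (e.g. by cofactor expansion or by noting that A is similar to its Jordan form J, which has the same characteristic polynomial as A) gives
  χ_A(x) = x^3 - 15*x^2 + 75*x - 125
which factors as (x - 5)^3. The eigenvalues (with algebraic multiplicities) are λ = 5 with multiplicity 3.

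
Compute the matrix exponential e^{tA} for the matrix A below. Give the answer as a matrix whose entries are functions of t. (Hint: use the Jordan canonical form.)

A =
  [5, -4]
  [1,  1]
e^{tA} =
  [2*t*exp(3*t) + exp(3*t), -4*t*exp(3*t)]
  [t*exp(3*t), -2*t*exp(3*t) + exp(3*t)]

Strategy: write A = P · J · P⁻¹ where J is a Jordan canonical form, so e^{tA} = P · e^{tJ} · P⁻¹, and e^{tJ} can be computed block-by-block.

A has Jordan form
J =
  [3, 1]
  [0, 3]
(up to reordering of blocks).

Per-block formulas:
  For a 2×2 Jordan block J_2(3): exp(t · J_2(3)) = e^(3t)·(I + t·N), where N is the 2×2 nilpotent shift.

After assembling e^{tJ} and conjugating by P, we get:

e^{tA} =
  [2*t*exp(3*t) + exp(3*t), -4*t*exp(3*t)]
  [t*exp(3*t), -2*t*exp(3*t) + exp(3*t)]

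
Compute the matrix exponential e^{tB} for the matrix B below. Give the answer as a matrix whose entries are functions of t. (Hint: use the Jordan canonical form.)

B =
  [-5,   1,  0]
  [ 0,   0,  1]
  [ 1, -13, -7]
e^{tB} =
  [t^2*exp(-4*t)/2 - t*exp(-4*t) + exp(-4*t), 3*t^2*exp(-4*t)/2 + t*exp(-4*t), t^2*exp(-4*t)/2]
  [t^2*exp(-4*t)/2, 3*t^2*exp(-4*t)/2 + 4*t*exp(-4*t) + exp(-4*t), t^2*exp(-4*t)/2 + t*exp(-4*t)]
  [-2*t^2*exp(-4*t) + t*exp(-4*t), -6*t^2*exp(-4*t) - 13*t*exp(-4*t), -2*t^2*exp(-4*t) - 3*t*exp(-4*t) + exp(-4*t)]

Strategy: write B = P · J · P⁻¹ where J is a Jordan canonical form, so e^{tB} = P · e^{tJ} · P⁻¹, and e^{tJ} can be computed block-by-block.

B has Jordan form
J =
  [-4,  1,  0]
  [ 0, -4,  1]
  [ 0,  0, -4]
(up to reordering of blocks).

Per-block formulas:
  For a 3×3 Jordan block J_3(-4): exp(t · J_3(-4)) = e^(-4t)·(I + t·N + (t^2/2)·N^2), where N is the 3×3 nilpotent shift.

After assembling e^{tJ} and conjugating by P, we get:

e^{tB} =
  [t^2*exp(-4*t)/2 - t*exp(-4*t) + exp(-4*t), 3*t^2*exp(-4*t)/2 + t*exp(-4*t), t^2*exp(-4*t)/2]
  [t^2*exp(-4*t)/2, 3*t^2*exp(-4*t)/2 + 4*t*exp(-4*t) + exp(-4*t), t^2*exp(-4*t)/2 + t*exp(-4*t)]
  [-2*t^2*exp(-4*t) + t*exp(-4*t), -6*t^2*exp(-4*t) - 13*t*exp(-4*t), -2*t^2*exp(-4*t) - 3*t*exp(-4*t) + exp(-4*t)]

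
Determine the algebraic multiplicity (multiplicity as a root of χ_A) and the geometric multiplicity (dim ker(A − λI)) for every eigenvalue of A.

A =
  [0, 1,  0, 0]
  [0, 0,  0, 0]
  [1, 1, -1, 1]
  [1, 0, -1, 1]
λ = 0: alg = 4, geom = 2

Step 1 — factor the characteristic polynomial to read off the algebraic multiplicities:
  χ_A(x) = x^4

Step 2 — compute geometric multiplicities via the rank-nullity identity g(λ) = n − rank(A − λI):
  rank(A − (0)·I) = 2, so dim ker(A − (0)·I) = n − 2 = 2

Summary:
  λ = 0: algebraic multiplicity = 4, geometric multiplicity = 2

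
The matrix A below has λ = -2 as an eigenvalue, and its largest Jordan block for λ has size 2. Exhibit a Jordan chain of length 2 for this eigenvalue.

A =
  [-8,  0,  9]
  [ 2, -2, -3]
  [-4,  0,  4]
A Jordan chain for λ = -2 of length 2:
v_1 = (-6, 2, -4)ᵀ
v_2 = (1, 0, 0)ᵀ

Let N = A − (-2)·I. We want v_2 with N^2 v_2 = 0 but N^1 v_2 ≠ 0; then v_{j-1} := N · v_j for j = 2, …, 2.

Pick v_2 = (1, 0, 0)ᵀ.
Then v_1 = N · v_2 = (-6, 2, -4)ᵀ.

Sanity check: (A − (-2)·I) v_1 = (0, 0, 0)ᵀ = 0. ✓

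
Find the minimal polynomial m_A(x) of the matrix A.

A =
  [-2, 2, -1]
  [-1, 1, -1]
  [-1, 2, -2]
x^2 + 2*x + 1

The characteristic polynomial is χ_A(x) = (x + 1)^3, so the eigenvalues are known. The minimal polynomial is
  m_A(x) = Π_λ (x − λ)^{k_λ}
where k_λ is the size of the *largest* Jordan block for λ (equivalently, the smallest k with (A − λI)^k v = 0 for every generalised eigenvector v of λ).

  λ = -1: largest Jordan block has size 2, contributing (x + 1)^2

So m_A(x) = (x + 1)^2 = x^2 + 2*x + 1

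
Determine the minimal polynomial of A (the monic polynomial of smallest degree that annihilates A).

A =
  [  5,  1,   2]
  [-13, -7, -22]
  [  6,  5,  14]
x^3 - 12*x^2 + 48*x - 64

The characteristic polynomial is χ_A(x) = (x - 4)^3, so the eigenvalues are known. The minimal polynomial is
  m_A(x) = Π_λ (x − λ)^{k_λ}
where k_λ is the size of the *largest* Jordan block for λ (equivalently, the smallest k with (A − λI)^k v = 0 for every generalised eigenvector v of λ).

  λ = 4: largest Jordan block has size 3, contributing (x − 4)^3

So m_A(x) = (x - 4)^3 = x^3 - 12*x^2 + 48*x - 64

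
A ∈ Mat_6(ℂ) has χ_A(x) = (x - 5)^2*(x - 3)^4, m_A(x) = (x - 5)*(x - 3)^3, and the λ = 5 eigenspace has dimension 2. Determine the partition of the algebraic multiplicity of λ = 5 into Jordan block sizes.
Block sizes for λ = 5: [1, 1]

Step 1 — from the characteristic polynomial, algebraic multiplicity of λ = 5 is 2. From dim ker(A − (5)·I) = 2, there are exactly 2 Jordan blocks for λ = 5.
Step 2 — from the minimal polynomial, the factor (x − 5) tells us the largest block for λ = 5 has size 1.
Step 3 — with total size 2, 2 blocks, and largest block 1, the block sizes (in nonincreasing order) are [1, 1].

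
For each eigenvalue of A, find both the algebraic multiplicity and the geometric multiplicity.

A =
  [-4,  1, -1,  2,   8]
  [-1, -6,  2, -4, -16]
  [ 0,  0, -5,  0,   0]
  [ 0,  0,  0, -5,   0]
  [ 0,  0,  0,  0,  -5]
λ = -5: alg = 5, geom = 3

Step 1 — factor the characteristic polynomial to read off the algebraic multiplicities:
  χ_A(x) = (x + 5)^5

Step 2 — compute geometric multiplicities via the rank-nullity identity g(λ) = n − rank(A − λI):
  rank(A − (-5)·I) = 2, so dim ker(A − (-5)·I) = n − 2 = 3

Summary:
  λ = -5: algebraic multiplicity = 5, geometric multiplicity = 3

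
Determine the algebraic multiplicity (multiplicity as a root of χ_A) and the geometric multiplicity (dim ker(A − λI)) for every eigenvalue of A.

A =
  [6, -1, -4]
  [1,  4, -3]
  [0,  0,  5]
λ = 5: alg = 3, geom = 1

Step 1 — factor the characteristic polynomial to read off the algebraic multiplicities:
  χ_A(x) = (x - 5)^3

Step 2 — compute geometric multiplicities via the rank-nullity identity g(λ) = n − rank(A − λI):
  rank(A − (5)·I) = 2, so dim ker(A − (5)·I) = n − 2 = 1

Summary:
  λ = 5: algebraic multiplicity = 3, geometric multiplicity = 1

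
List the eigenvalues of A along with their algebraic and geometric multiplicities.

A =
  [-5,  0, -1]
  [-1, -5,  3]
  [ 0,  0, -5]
λ = -5: alg = 3, geom = 1

Step 1 — factor the characteristic polynomial to read off the algebraic multiplicities:
  χ_A(x) = (x + 5)^3

Step 2 — compute geometric multiplicities via the rank-nullity identity g(λ) = n − rank(A − λI):
  rank(A − (-5)·I) = 2, so dim ker(A − (-5)·I) = n − 2 = 1

Summary:
  λ = -5: algebraic multiplicity = 3, geometric multiplicity = 1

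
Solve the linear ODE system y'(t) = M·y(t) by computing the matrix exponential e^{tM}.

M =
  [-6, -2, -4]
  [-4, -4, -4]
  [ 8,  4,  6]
e^{tM} =
  [-2 + 3*exp(-2*t), -1 + exp(-2*t), -2 + 2*exp(-2*t)]
  [-2 + 2*exp(-2*t), -1 + 2*exp(-2*t), -2 + 2*exp(-2*t)]
  [4 - 4*exp(-2*t), 2 - 2*exp(-2*t), 4 - 3*exp(-2*t)]

Strategy: write M = P · J · P⁻¹ where J is a Jordan canonical form, so e^{tM} = P · e^{tJ} · P⁻¹, and e^{tJ} can be computed block-by-block.

M has Jordan form
J =
  [-2,  0, 0]
  [ 0, -2, 0]
  [ 0,  0, 0]
(up to reordering of blocks).

Per-block formulas:
  For a 1×1 block at λ = 0: exp(t · [0]) = [e^(0t)].
  For a 1×1 block at λ = -2: exp(t · [-2]) = [e^(-2t)].

After assembling e^{tJ} and conjugating by P, we get:

e^{tM} =
  [-2 + 3*exp(-2*t), -1 + exp(-2*t), -2 + 2*exp(-2*t)]
  [-2 + 2*exp(-2*t), -1 + 2*exp(-2*t), -2 + 2*exp(-2*t)]
  [4 - 4*exp(-2*t), 2 - 2*exp(-2*t), 4 - 3*exp(-2*t)]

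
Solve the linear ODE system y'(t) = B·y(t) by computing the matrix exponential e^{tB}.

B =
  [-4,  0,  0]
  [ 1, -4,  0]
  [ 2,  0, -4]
e^{tB} =
  [exp(-4*t), 0, 0]
  [t*exp(-4*t), exp(-4*t), 0]
  [2*t*exp(-4*t), 0, exp(-4*t)]

Strategy: write B = P · J · P⁻¹ where J is a Jordan canonical form, so e^{tB} = P · e^{tJ} · P⁻¹, and e^{tJ} can be computed block-by-block.

B has Jordan form
J =
  [-4,  1,  0]
  [ 0, -4,  0]
  [ 0,  0, -4]
(up to reordering of blocks).

Per-block formulas:
  For a 1×1 block at λ = -4: exp(t · [-4]) = [e^(-4t)].
  For a 2×2 Jordan block J_2(-4): exp(t · J_2(-4)) = e^(-4t)·(I + t·N), where N is the 2×2 nilpotent shift.

After assembling e^{tJ} and conjugating by P, we get:

e^{tB} =
  [exp(-4*t), 0, 0]
  [t*exp(-4*t), exp(-4*t), 0]
  [2*t*exp(-4*t), 0, exp(-4*t)]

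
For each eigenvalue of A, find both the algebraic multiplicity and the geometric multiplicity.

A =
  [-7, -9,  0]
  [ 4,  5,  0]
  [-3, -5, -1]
λ = -1: alg = 3, geom = 1

Step 1 — factor the characteristic polynomial to read off the algebraic multiplicities:
  χ_A(x) = (x + 1)^3

Step 2 — compute geometric multiplicities via the rank-nullity identity g(λ) = n − rank(A − λI):
  rank(A − (-1)·I) = 2, so dim ker(A − (-1)·I) = n − 2 = 1

Summary:
  λ = -1: algebraic multiplicity = 3, geometric multiplicity = 1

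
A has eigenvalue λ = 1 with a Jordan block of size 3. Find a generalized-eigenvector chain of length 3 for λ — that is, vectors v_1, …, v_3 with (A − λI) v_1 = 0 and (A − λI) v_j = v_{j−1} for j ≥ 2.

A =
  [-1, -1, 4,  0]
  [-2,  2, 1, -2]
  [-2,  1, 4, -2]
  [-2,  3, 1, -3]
A Jordan chain for λ = 1 of length 3:
v_1 = (-2, 4, 0, 4)ᵀ
v_2 = (-2, -2, -2, -2)ᵀ
v_3 = (1, 0, 0, 0)ᵀ

Let N = A − (1)·I. We want v_3 with N^3 v_3 = 0 but N^2 v_3 ≠ 0; then v_{j-1} := N · v_j for j = 3, …, 2.

Pick v_3 = (1, 0, 0, 0)ᵀ.
Then v_2 = N · v_3 = (-2, -2, -2, -2)ᵀ.
Then v_1 = N · v_2 = (-2, 4, 0, 4)ᵀ.

Sanity check: (A − (1)·I) v_1 = (0, 0, 0, 0)ᵀ = 0. ✓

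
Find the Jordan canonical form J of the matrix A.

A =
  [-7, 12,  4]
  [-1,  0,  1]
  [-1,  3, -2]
J_2(-3) ⊕ J_1(-3)

The characteristic polynomial is
  det(x·I − A) = x^3 + 9*x^2 + 27*x + 27 = (x + 3)^3

Eigenvalues and multiplicities (the geometric multiplicity of λ is n − rank(A − λI), which equals the number of Jordan blocks for λ):
  λ = -3: algebraic multiplicity = 3, geometric multiplicity = 2

Determining the block sizes for each eigenvalue:
  λ = -3: 2 blocks summing to 3 forces exactly one block of size 2 and the rest size 1 → block sizes [2, 1]

Assembling the blocks gives a Jordan form
J =
  [-3,  1,  0]
  [ 0, -3,  0]
  [ 0,  0, -3]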